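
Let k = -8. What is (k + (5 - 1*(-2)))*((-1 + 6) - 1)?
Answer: -4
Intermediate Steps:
(k + (5 - 1*(-2)))*((-1 + 6) - 1) = (-8 + (5 - 1*(-2)))*((-1 + 6) - 1) = (-8 + (5 + 2))*(5 - 1) = (-8 + 7)*4 = -1*4 = -4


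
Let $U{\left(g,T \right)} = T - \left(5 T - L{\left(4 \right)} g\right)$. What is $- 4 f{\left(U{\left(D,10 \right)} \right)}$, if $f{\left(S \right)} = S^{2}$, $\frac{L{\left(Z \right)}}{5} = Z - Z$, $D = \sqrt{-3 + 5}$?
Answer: $-6400$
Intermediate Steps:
$D = \sqrt{2} \approx 1.4142$
$L{\left(Z \right)} = 0$ ($L{\left(Z \right)} = 5 \left(Z - Z\right) = 5 \cdot 0 = 0$)
$U{\left(g,T \right)} = - 4 T$ ($U{\left(g,T \right)} = T + \left(0 g - 5 T\right) = T + \left(0 - 5 T\right) = T - 5 T = - 4 T$)
$- 4 f{\left(U{\left(D,10 \right)} \right)} = - 4 \left(\left(-4\right) 10\right)^{2} = - 4 \left(-40\right)^{2} = \left(-4\right) 1600 = -6400$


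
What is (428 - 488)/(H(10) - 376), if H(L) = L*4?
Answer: 5/28 ≈ 0.17857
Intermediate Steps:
H(L) = 4*L
(428 - 488)/(H(10) - 376) = (428 - 488)/(4*10 - 376) = -60/(40 - 376) = -60/(-336) = -60*(-1/336) = 5/28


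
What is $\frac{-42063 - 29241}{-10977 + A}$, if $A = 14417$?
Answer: $- \frac{8913}{430} \approx -20.728$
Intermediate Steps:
$\frac{-42063 - 29241}{-10977 + A} = \frac{-42063 - 29241}{-10977 + 14417} = - \frac{71304}{3440} = \left(-71304\right) \frac{1}{3440} = - \frac{8913}{430}$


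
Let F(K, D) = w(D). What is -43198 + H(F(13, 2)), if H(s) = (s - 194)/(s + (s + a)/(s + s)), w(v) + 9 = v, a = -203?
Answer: -345785/8 ≈ -43223.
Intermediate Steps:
w(v) = -9 + v
F(K, D) = -9 + D
H(s) = (-194 + s)/(s + (-203 + s)/(2*s)) (H(s) = (s - 194)/(s + (s - 203)/(s + s)) = (-194 + s)/(s + (-203 + s)/((2*s))) = (-194 + s)/(s + (-203 + s)*(1/(2*s))) = (-194 + s)/(s + (-203 + s)/(2*s)))
-43198 + H(F(13, 2)) = -43198 + 2*(-9 + 2)*(-194 + (-9 + 2))/(-203 + (-9 + 2) + 2*(-9 + 2)²) = -43198 + 2*(-7)*(-194 - 7)/(-203 - 7 + 2*(-7)²) = -43198 + 2*(-7)*(-201)/(-203 - 7 + 2*49) = -43198 + 2*(-7)*(-201)/(-203 - 7 + 98) = -43198 + 2*(-7)*(-201)/(-112) = -43198 + 2*(-7)*(-1/112)*(-201) = -43198 - 201/8 = -345785/8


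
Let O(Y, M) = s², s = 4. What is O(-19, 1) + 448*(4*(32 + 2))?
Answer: 60944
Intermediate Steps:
O(Y, M) = 16 (O(Y, M) = 4² = 16)
O(-19, 1) + 448*(4*(32 + 2)) = 16 + 448*(4*(32 + 2)) = 16 + 448*(4*34) = 16 + 448*136 = 16 + 60928 = 60944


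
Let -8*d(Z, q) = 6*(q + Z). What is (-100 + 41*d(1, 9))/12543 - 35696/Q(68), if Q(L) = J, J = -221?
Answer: 895289741/5544006 ≈ 161.49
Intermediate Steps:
d(Z, q) = -3*Z/4 - 3*q/4 (d(Z, q) = -3*(q + Z)/4 = -3*(Z + q)/4 = -(6*Z + 6*q)/8 = -3*Z/4 - 3*q/4)
Q(L) = -221
(-100 + 41*d(1, 9))/12543 - 35696/Q(68) = (-100 + 41*(-¾*1 - ¾*9))/12543 - 35696/(-221) = (-100 + 41*(-¾ - 27/4))*(1/12543) - 35696*(-1/221) = (-100 + 41*(-15/2))*(1/12543) + 35696/221 = (-100 - 615/2)*(1/12543) + 35696/221 = -815/2*1/12543 + 35696/221 = -815/25086 + 35696/221 = 895289741/5544006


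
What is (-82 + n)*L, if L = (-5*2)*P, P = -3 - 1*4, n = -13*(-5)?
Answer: -1190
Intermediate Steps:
n = 65
P = -7 (P = -3 - 4 = -7)
L = 70 (L = -5*2*(-7) = -10*(-7) = 70)
(-82 + n)*L = (-82 + 65)*70 = -17*70 = -1190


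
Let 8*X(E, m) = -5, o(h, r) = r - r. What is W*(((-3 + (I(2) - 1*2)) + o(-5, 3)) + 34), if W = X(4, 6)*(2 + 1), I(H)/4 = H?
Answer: -555/8 ≈ -69.375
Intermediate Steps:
o(h, r) = 0
I(H) = 4*H
X(E, m) = -5/8 (X(E, m) = (⅛)*(-5) = -5/8)
W = -15/8 (W = -5*(2 + 1)/8 = -5/8*3 = -15/8 ≈ -1.8750)
W*(((-3 + (I(2) - 1*2)) + o(-5, 3)) + 34) = -15*(((-3 + (4*2 - 1*2)) + 0) + 34)/8 = -15*(((-3 + (8 - 2)) + 0) + 34)/8 = -15*(((-3 + 6) + 0) + 34)/8 = -15*((3 + 0) + 34)/8 = -15*(3 + 34)/8 = -15/8*37 = -555/8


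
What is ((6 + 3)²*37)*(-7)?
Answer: -20979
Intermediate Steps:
((6 + 3)²*37)*(-7) = (9²*37)*(-7) = (81*37)*(-7) = 2997*(-7) = -20979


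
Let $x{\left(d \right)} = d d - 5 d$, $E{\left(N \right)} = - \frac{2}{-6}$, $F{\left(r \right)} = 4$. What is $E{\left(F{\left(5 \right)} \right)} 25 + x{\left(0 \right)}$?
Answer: $\frac{25}{3} \approx 8.3333$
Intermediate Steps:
$E{\left(N \right)} = \frac{1}{3}$ ($E{\left(N \right)} = \left(-2\right) \left(- \frac{1}{6}\right) = \frac{1}{3}$)
$x{\left(d \right)} = d^{2} - 5 d$
$E{\left(F{\left(5 \right)} \right)} 25 + x{\left(0 \right)} = \frac{1}{3} \cdot 25 + 0 \left(-5 + 0\right) = \frac{25}{3} + 0 \left(-5\right) = \frac{25}{3} + 0 = \frac{25}{3}$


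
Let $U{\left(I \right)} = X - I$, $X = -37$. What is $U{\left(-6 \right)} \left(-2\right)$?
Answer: $62$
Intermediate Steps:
$U{\left(I \right)} = -37 - I$
$U{\left(-6 \right)} \left(-2\right) = \left(-37 - -6\right) \left(-2\right) = \left(-37 + 6\right) \left(-2\right) = \left(-31\right) \left(-2\right) = 62$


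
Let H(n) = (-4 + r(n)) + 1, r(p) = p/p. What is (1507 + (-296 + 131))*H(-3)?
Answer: -2684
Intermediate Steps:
r(p) = 1
H(n) = -2 (H(n) = (-4 + 1) + 1 = -3 + 1 = -2)
(1507 + (-296 + 131))*H(-3) = (1507 + (-296 + 131))*(-2) = (1507 - 165)*(-2) = 1342*(-2) = -2684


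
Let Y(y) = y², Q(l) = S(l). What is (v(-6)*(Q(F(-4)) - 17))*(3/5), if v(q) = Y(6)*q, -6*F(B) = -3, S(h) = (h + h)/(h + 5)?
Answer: 23976/11 ≈ 2179.6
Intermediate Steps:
S(h) = 2*h/(5 + h) (S(h) = (2*h)/(5 + h) = 2*h/(5 + h))
F(B) = ½ (F(B) = -⅙*(-3) = ½)
Q(l) = 2*l/(5 + l)
v(q) = 36*q (v(q) = 6²*q = 36*q)
(v(-6)*(Q(F(-4)) - 17))*(3/5) = ((36*(-6))*(2*(½)/(5 + ½) - 17))*(3/5) = (-216*(2*(½)/(11/2) - 17))*(3*(⅕)) = -216*(2*(½)*(2/11) - 17)*(⅗) = -216*(2/11 - 17)*(⅗) = -216*(-185/11)*(⅗) = (39960/11)*(⅗) = 23976/11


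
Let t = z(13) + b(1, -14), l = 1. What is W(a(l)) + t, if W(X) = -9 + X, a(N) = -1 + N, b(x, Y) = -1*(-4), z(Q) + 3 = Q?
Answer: 5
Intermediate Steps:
z(Q) = -3 + Q
b(x, Y) = 4
t = 14 (t = (-3 + 13) + 4 = 10 + 4 = 14)
W(a(l)) + t = (-9 + (-1 + 1)) + 14 = (-9 + 0) + 14 = -9 + 14 = 5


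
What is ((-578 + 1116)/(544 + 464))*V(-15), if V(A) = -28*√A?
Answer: -269*I*√15/18 ≈ -57.88*I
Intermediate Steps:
((-578 + 1116)/(544 + 464))*V(-15) = ((-578 + 1116)/(544 + 464))*(-28*I*√15) = (538/1008)*(-28*I*√15) = (538*(1/1008))*(-28*I*√15) = 269*(-28*I*√15)/504 = -269*I*√15/18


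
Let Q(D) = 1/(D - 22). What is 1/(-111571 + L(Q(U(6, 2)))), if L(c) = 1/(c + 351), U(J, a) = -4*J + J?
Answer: -14039/1566345229 ≈ -8.9629e-6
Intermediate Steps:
U(J, a) = -3*J
Q(D) = 1/(-22 + D)
L(c) = 1/(351 + c)
1/(-111571 + L(Q(U(6, 2)))) = 1/(-111571 + 1/(351 + 1/(-22 - 3*6))) = 1/(-111571 + 1/(351 + 1/(-22 - 18))) = 1/(-111571 + 1/(351 + 1/(-40))) = 1/(-111571 + 1/(351 - 1/40)) = 1/(-111571 + 1/(14039/40)) = 1/(-111571 + 40/14039) = 1/(-1566345229/14039) = -14039/1566345229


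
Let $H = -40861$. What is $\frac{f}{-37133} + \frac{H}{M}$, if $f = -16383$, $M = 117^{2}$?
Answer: $- \frac{1293024626}{508313637} \approx -2.5438$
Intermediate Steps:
$M = 13689$
$\frac{f}{-37133} + \frac{H}{M} = - \frac{16383}{-37133} - \frac{40861}{13689} = \left(-16383\right) \left(- \frac{1}{37133}\right) - \frac{40861}{13689} = \frac{16383}{37133} - \frac{40861}{13689} = - \frac{1293024626}{508313637}$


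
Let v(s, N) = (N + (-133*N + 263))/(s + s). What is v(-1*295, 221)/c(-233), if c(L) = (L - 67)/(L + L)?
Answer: 6735797/88500 ≈ 76.111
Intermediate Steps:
c(L) = (-67 + L)/(2*L) (c(L) = (-67 + L)/((2*L)) = (-67 + L)*(1/(2*L)) = (-67 + L)/(2*L))
v(s, N) = (263 - 132*N)/(2*s) (v(s, N) = (N + (263 - 133*N))/((2*s)) = (263 - 132*N)*(1/(2*s)) = (263 - 132*N)/(2*s))
v(-1*295, 221)/c(-233) = ((263 - 132*221)/(2*((-1*295))))/(((½)*(-67 - 233)/(-233))) = ((½)*(263 - 29172)/(-295))/(((½)*(-1/233)*(-300))) = ((½)*(-1/295)*(-28909))/(150/233) = (28909/590)*(233/150) = 6735797/88500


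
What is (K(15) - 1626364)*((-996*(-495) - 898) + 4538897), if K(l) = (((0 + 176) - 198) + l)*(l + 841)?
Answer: -8212414050764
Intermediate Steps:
K(l) = (-22 + l)*(841 + l) (K(l) = ((176 - 198) + l)*(841 + l) = (-22 + l)*(841 + l))
(K(15) - 1626364)*((-996*(-495) - 898) + 4538897) = ((-18502 + 15**2 + 819*15) - 1626364)*((-996*(-495) - 898) + 4538897) = ((-18502 + 225 + 12285) - 1626364)*((493020 - 898) + 4538897) = (-5992 - 1626364)*(492122 + 4538897) = -1632356*5031019 = -8212414050764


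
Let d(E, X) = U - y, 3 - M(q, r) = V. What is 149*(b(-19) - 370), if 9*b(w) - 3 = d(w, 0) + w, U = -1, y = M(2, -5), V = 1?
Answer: -499001/9 ≈ -55445.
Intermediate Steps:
M(q, r) = 2 (M(q, r) = 3 - 1*1 = 3 - 1 = 2)
y = 2
d(E, X) = -3 (d(E, X) = -1 - 1*2 = -1 - 2 = -3)
b(w) = w/9 (b(w) = ⅓ + (-3 + w)/9 = ⅓ + (-⅓ + w/9) = w/9)
149*(b(-19) - 370) = 149*((⅑)*(-19) - 370) = 149*(-19/9 - 370) = 149*(-3349/9) = -499001/9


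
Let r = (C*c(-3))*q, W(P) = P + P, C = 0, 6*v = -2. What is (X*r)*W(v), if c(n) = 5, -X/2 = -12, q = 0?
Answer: 0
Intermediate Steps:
X = 24 (X = -2*(-12) = 24)
v = -1/3 (v = (1/6)*(-2) = -1/3 ≈ -0.33333)
W(P) = 2*P
r = 0 (r = (0*5)*0 = 0*0 = 0)
(X*r)*W(v) = (24*0)*(2*(-1/3)) = 0*(-2/3) = 0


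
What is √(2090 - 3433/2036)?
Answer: 3*√240463307/1018 ≈ 45.698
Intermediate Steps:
√(2090 - 3433/2036) = √(4251807/2036) = 3*√240463307/1018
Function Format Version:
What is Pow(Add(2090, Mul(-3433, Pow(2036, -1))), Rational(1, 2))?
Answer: Mul(Rational(3, 1018), Pow(240463307, Rational(1, 2))) ≈ 45.698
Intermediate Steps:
Pow(Add(2090, Mul(-3433, Pow(2036, -1))), Rational(1, 2)) = Pow(Add(2090, Mul(-3433, Rational(1, 2036))), Rational(1, 2)) = Pow(Add(2090, Rational(-3433, 2036)), Rational(1, 2)) = Pow(Rational(4251807, 2036), Rational(1, 2)) = Mul(Rational(3, 1018), Pow(240463307, Rational(1, 2)))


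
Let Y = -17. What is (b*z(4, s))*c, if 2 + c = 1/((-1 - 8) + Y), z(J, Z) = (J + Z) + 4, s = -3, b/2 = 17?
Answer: -4505/13 ≈ -346.54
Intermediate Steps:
b = 34 (b = 2*17 = 34)
z(J, Z) = 4 + J + Z
c = -53/26 (c = -2 + 1/((-1 - 8) - 17) = -2 + 1/(-9 - 17) = -2 + 1/(-26) = -2 - 1/26 = -53/26 ≈ -2.0385)
(b*z(4, s))*c = (34*(4 + 4 - 3))*(-53/26) = (34*5)*(-53/26) = 170*(-53/26) = -4505/13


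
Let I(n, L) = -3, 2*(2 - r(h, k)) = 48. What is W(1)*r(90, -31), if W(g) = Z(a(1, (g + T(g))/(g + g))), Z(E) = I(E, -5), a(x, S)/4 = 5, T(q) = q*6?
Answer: 66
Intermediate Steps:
T(q) = 6*q
r(h, k) = -22 (r(h, k) = 2 - ½*48 = 2 - 24 = -22)
a(x, S) = 20 (a(x, S) = 4*5 = 20)
Z(E) = -3
W(g) = -3
W(1)*r(90, -31) = -3*(-22) = 66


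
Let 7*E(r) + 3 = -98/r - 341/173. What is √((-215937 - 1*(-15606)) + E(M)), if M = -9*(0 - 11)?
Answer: I*√319938254487313/39963 ≈ 447.58*I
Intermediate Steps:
M = 99 (M = -9*(-11) = 99)
E(r) = -860/1211 - 14/r (E(r) = -3/7 + (-98/r - 341/173)/7 = -3/7 + (-341/173 - 98/r)/7 = -3/7 + (-341/1211 - 14/r) = -860/1211 - 14/r)
√((-215937 - 1*(-15606)) + E(M)) = √((-215937 - 1*(-15606)) + (-860/1211 - 14/99)) = √((-215937 + 15606) + (-860/1211 - 14*1/99)) = √(-200331 + (-860/1211 - 14/99)) = √(-200331 - 102094/119889) = √(-24017585353/119889) = I*√319938254487313/39963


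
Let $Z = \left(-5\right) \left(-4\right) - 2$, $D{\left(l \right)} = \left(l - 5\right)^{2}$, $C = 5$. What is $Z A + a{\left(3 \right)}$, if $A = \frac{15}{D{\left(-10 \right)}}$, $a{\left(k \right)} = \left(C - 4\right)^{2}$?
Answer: $\frac{11}{5} \approx 2.2$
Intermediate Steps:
$D{\left(l \right)} = \left(-5 + l\right)^{2}$
$Z = 18$ ($Z = 20 - 2 = 18$)
$a{\left(k \right)} = 1$ ($a{\left(k \right)} = \left(5 - 4\right)^{2} = 1^{2} = 1$)
$A = \frac{1}{15}$ ($A = \frac{15}{\left(-5 - 10\right)^{2}} = \frac{15}{\left(-15\right)^{2}} = \frac{15}{225} = 15 \cdot \frac{1}{225} = \frac{1}{15} \approx 0.066667$)
$Z A + a{\left(3 \right)} = 18 \cdot \frac{1}{15} + 1 = \frac{6}{5} + 1 = \frac{11}{5}$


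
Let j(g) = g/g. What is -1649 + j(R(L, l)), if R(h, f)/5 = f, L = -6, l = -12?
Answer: -1648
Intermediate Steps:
R(h, f) = 5*f
j(g) = 1
-1649 + j(R(L, l)) = -1649 + 1 = -1648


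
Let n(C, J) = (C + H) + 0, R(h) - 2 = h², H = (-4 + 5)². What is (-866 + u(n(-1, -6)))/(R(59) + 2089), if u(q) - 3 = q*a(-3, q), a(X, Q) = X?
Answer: -863/5572 ≈ -0.15488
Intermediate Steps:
H = 1 (H = 1² = 1)
R(h) = 2 + h²
n(C, J) = 1 + C (n(C, J) = (C + 1) + 0 = (1 + C) + 0 = 1 + C)
u(q) = 3 - 3*q (u(q) = 3 + q*(-3) = 3 - 3*q)
(-866 + u(n(-1, -6)))/(R(59) + 2089) = (-866 + (3 - 3*(1 - 1)))/((2 + 59²) + 2089) = (-866 + (3 - 3*0))/((2 + 3481) + 2089) = (-866 + (3 + 0))/(3483 + 2089) = (-866 + 3)/5572 = -863*1/5572 = -863/5572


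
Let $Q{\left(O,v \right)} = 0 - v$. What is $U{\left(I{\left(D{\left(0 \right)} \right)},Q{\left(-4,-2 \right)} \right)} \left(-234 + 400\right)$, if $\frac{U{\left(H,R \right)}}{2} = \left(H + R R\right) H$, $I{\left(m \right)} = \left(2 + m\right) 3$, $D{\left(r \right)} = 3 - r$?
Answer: $94620$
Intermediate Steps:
$Q{\left(O,v \right)} = - v$
$I{\left(m \right)} = 6 + 3 m$
$U{\left(H,R \right)} = 2 H \left(H + R^{2}\right)$ ($U{\left(H,R \right)} = 2 \left(H + R R\right) H = 2 \left(H + R^{2}\right) H = 2 H \left(H + R^{2}\right)$)
$U{\left(I{\left(D{\left(0 \right)} \right)},Q{\left(-4,-2 \right)} \right)} \left(-234 + 400\right) = 2 \left(6 + 3 \left(3 - 0\right)\right) \left(\left(6 + 3 \left(3 - 0\right)\right) + \left(\left(-1\right) \left(-2\right)\right)^{2}\right) \left(-234 + 400\right) = 2 \left(6 + 3 \left(3 + 0\right)\right) \left(\left(6 + 3 \left(3 + 0\right)\right) + 2^{2}\right) 166 = 2 \left(6 + 3 \cdot 3\right) \left(\left(6 + 3 \cdot 3\right) + 4\right) 166 = 2 \left(6 + 9\right) \left(\left(6 + 9\right) + 4\right) 166 = 2 \cdot 15 \left(15 + 4\right) 166 = 2 \cdot 15 \cdot 19 \cdot 166 = 570 \cdot 166 = 94620$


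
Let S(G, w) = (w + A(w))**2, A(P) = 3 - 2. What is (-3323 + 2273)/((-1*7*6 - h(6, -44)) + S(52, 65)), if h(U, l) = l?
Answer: -525/2179 ≈ -0.24094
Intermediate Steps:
A(P) = 1
S(G, w) = (1 + w)**2 (S(G, w) = (w + 1)**2 = (1 + w)**2)
(-3323 + 2273)/((-1*7*6 - h(6, -44)) + S(52, 65)) = (-3323 + 2273)/((-1*7*6 - 1*(-44)) + (1 + 65)**2) = -1050/((-7*6 + 44) + 66**2) = -1050/((-42 + 44) + 4356) = -1050/(2 + 4356) = -1050/4358 = -1050*1/4358 = -525/2179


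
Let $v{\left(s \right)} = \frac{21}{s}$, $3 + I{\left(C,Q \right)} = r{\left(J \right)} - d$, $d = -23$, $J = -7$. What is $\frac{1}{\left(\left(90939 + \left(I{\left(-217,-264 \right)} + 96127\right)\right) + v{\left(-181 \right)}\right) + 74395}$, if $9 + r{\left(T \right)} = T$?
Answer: $\frac{181}{47325144} \approx 3.8246 \cdot 10^{-6}$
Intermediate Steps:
$r{\left(T \right)} = -9 + T$
$I{\left(C,Q \right)} = 4$ ($I{\left(C,Q \right)} = -3 - -7 = -3 + \left(-16 + 23\right) = -3 + 7 = 4$)
$\frac{1}{\left(\left(90939 + \left(I{\left(-217,-264 \right)} + 96127\right)\right) + v{\left(-181 \right)}\right) + 74395} = \frac{1}{\left(\left(90939 + \left(4 + 96127\right)\right) + \frac{21}{-181}\right) + 74395} = \frac{1}{\left(\left(90939 + 96131\right) + 21 \left(- \frac{1}{181}\right)\right) + 74395} = \frac{1}{\left(187070 - \frac{21}{181}\right) + 74395} = \frac{1}{\frac{33859649}{181} + 74395} = \frac{1}{\frac{47325144}{181}} = \frac{181}{47325144}$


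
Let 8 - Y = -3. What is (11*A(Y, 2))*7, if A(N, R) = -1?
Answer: -77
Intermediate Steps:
Y = 11 (Y = 8 - 1*(-3) = 8 + 3 = 11)
(11*A(Y, 2))*7 = (11*(-1))*7 = -11*7 = -77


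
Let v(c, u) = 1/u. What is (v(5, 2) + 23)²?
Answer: 2209/4 ≈ 552.25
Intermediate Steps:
(v(5, 2) + 23)² = (1/2 + 23)² = (½ + 23)² = (47/2)² = 2209/4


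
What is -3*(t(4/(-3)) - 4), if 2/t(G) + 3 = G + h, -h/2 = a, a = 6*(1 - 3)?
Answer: 690/59 ≈ 11.695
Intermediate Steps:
a = -12 (a = 6*(-2) = -12)
h = 24 (h = -2*(-12) = 24)
t(G) = 2/(21 + G) (t(G) = 2/(-3 + (G + 24)) = 2/(-3 + (24 + G)) = 2/(21 + G))
-3*(t(4/(-3)) - 4) = -3*(2/(21 + 4/(-3)) - 4) = -3*(2/(21 + 4*(-⅓)) - 4) = -3*(2/(21 - 4/3) - 4) = -3*(2/(59/3) - 4) = -3*(2*(3/59) - 4) = -3*(6/59 - 4) = -3*(-230/59) = 690/59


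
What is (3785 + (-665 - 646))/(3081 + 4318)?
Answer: 2474/7399 ≈ 0.33437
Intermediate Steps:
(3785 + (-665 - 646))/(3081 + 4318) = (3785 - 1311)/7399 = 2474*(1/7399) = 2474/7399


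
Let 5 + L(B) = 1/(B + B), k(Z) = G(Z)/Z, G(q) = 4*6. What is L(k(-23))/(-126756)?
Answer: 263/6084288 ≈ 4.3226e-5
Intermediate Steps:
G(q) = 24
k(Z) = 24/Z
L(B) = -5 + 1/(2*B) (L(B) = -5 + 1/(B + B) = -5 + 1/(2*B))
L(k(-23))/(-126756) = (-5 + 1/(2*((24/(-23)))))/(-126756) = (-5 + 1/(2*((24*(-1/23)))))*(-1/126756) = (-5 + 1/(2*(-24/23)))*(-1/126756) = (-5 + (½)*(-23/24))*(-1/126756) = (-5 - 23/48)*(-1/126756) = -263/48*(-1/126756) = 263/6084288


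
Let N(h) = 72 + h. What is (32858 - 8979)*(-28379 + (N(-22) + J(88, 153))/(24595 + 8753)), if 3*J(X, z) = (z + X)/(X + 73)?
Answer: -10915160446274155/16107084 ≈ -6.7766e+8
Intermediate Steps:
J(X, z) = (X + z)/(3*(73 + X)) (J(X, z) = ((z + X)/(X + 73))/3 = ((X + z)/(73 + X))/3 = (X + z)/(3*(73 + X)))
(32858 - 8979)*(-28379 + (N(-22) + J(88, 153))/(24595 + 8753)) = (32858 - 8979)*(-28379 + ((72 - 22) + (88 + 153)/(3*(73 + 88)))/(24595 + 8753)) = 23879*(-28379 + (50 + (⅓)*241/161)/33348) = 23879*(-28379 + (50 + (⅓)*(1/161)*241)*(1/33348)) = 23879*(-28379 + (50 + 241/483)*(1/33348)) = 23879*(-28379 + (24391/483)*(1/33348)) = 23879*(-28379 + 24391/16107084) = 23879*(-457102912445/16107084) = -10915160446274155/16107084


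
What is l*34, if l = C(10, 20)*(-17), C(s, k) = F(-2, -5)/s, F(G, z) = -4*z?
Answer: -1156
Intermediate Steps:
C(s, k) = 20/s (C(s, k) = (-4*(-5))/s = 20/s)
l = -34 (l = (20/10)*(-17) = (20*(⅒))*(-17) = 2*(-17) = -34)
l*34 = -34*34 = -1156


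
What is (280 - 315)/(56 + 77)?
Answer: -5/19 ≈ -0.26316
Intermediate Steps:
(280 - 315)/(56 + 77) = -35/133 = -35*1/133 = -5/19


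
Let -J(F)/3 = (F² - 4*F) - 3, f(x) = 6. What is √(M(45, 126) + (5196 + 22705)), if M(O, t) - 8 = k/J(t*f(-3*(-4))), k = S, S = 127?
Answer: 2*√2255064519060187/568509 ≈ 167.06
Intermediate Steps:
k = 127
J(F) = 9 - 3*F² + 12*F (J(F) = -3*((F² - 4*F) - 3) = -3*(-3 + F² - 4*F) = 9 - 3*F² + 12*F)
M(O, t) = 8 + 127/(9 - 108*t² + 72*t) (M(O, t) = 8 + 127/(9 - 3*36*t² + 12*(t*6)) = 8 + 127/(9 - 3*36*t² + 12*(6*t)) = 8 + 127/(9 - 108*t² + 72*t))
√(M(45, 126) + (5196 + 22705)) = √((199 - 864*126² + 576*126)/(9*(1 - 12*126² + 8*126)) + (5196 + 22705)) = √((199 - 864*15876 + 72576)/(9*(1 - 12*15876 + 1008)) + 27901) = √((199 - 13716864 + 72576)/(9*(1 - 190512 + 1008)) + 27901) = √((⅑)*(-13644089)/(-189503) + 27901) = √((⅑)*(-1/189503)*(-13644089) + 27901) = √(13644089/1705527 + 27901) = √(47599552916/1705527) = 2*√2255064519060187/568509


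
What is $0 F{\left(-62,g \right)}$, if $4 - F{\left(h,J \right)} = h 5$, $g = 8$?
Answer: $0$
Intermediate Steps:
$F{\left(h,J \right)} = 4 - 5 h$ ($F{\left(h,J \right)} = 4 - h 5 = 4 - 5 h$)
$0 F{\left(-62,g \right)} = 0 \left(4 - -310\right) = 0 \left(4 + 310\right) = 0 \cdot 314 = 0$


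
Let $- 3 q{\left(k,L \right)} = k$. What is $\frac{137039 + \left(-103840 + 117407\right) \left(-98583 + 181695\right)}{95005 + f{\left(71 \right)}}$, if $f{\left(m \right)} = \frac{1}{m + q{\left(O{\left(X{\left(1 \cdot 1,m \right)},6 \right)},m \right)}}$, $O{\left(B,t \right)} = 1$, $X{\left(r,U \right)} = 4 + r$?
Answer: $\frac{239076119116}{20141063} \approx 11870.0$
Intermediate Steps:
$q{\left(k,L \right)} = - \frac{k}{3}$
$f{\left(m \right)} = \frac{1}{- \frac{1}{3} + m}$ ($f{\left(m \right)} = \frac{1}{m - \frac{1}{3}} = \frac{1}{- \frac{1}{3} + m}$)
$\frac{137039 + \left(-103840 + 117407\right) \left(-98583 + 181695\right)}{95005 + f{\left(71 \right)}} = \frac{137039 + \left(-103840 + 117407\right) \left(-98583 + 181695\right)}{95005 + \frac{3}{-1 + 3 \cdot 71}} = \frac{137039 + 13567 \cdot 83112}{95005 + \frac{3}{-1 + 213}} = \frac{137039 + 1127580504}{95005 + \frac{3}{212}} = \frac{1127717543}{95005 + 3 \cdot \frac{1}{212}} = \frac{1127717543}{95005 + \frac{3}{212}} = \frac{1127717543}{\frac{20141063}{212}} = 1127717543 \cdot \frac{212}{20141063} = \frac{239076119116}{20141063}$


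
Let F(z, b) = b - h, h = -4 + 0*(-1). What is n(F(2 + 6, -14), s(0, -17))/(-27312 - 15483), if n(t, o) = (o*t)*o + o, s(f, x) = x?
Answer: 323/4755 ≈ 0.067929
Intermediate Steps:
h = -4 (h = -4 + 0 = -4)
F(z, b) = 4 + b (F(z, b) = b - 1*(-4) = b + 4 = 4 + b)
n(t, o) = o + t*o**2 (n(t, o) = t*o**2 + o = o + t*o**2)
n(F(2 + 6, -14), s(0, -17))/(-27312 - 15483) = (-17*(1 - 17*(4 - 14)))/(-27312 - 15483) = -17*(1 - 17*(-10))/(-42795) = -17*(1 + 170)*(-1/42795) = -17*171*(-1/42795) = -2907*(-1/42795) = 323/4755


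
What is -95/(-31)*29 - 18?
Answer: 2197/31 ≈ 70.871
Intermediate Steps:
-95/(-31)*29 - 18 = -95*(-1/31)*29 - 18 = (95/31)*29 - 18 = 2755/31 - 18 = 2197/31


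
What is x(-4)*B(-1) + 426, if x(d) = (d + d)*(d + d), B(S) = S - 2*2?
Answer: 106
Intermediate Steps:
B(S) = -4 + S (B(S) = S - 4 = -4 + S)
x(d) = 4*d² (x(d) = (2*d)*(2*d) = 4*d²)
x(-4)*B(-1) + 426 = (4*(-4)²)*(-4 - 1) + 426 = (4*16)*(-5) + 426 = 64*(-5) + 426 = -320 + 426 = 106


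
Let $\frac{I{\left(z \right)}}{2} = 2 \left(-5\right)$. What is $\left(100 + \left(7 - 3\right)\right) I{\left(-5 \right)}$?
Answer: $-2080$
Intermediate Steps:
$I{\left(z \right)} = -20$ ($I{\left(z \right)} = 2 \cdot 2 \left(-5\right) = 2 \left(-10\right) = -20$)
$\left(100 + \left(7 - 3\right)\right) I{\left(-5 \right)} = \left(100 + \left(7 - 3\right)\right) \left(-20\right) = \left(100 + 4\right) \left(-20\right) = 104 \left(-20\right) = -2080$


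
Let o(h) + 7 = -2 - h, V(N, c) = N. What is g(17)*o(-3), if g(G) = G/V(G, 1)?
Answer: -6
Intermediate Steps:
o(h) = -9 - h (o(h) = -7 + (-2 - h) = -9 - h)
g(G) = 1 (g(G) = G/G = 1)
g(17)*o(-3) = 1*(-9 - 1*(-3)) = 1*(-9 + 3) = 1*(-6) = -6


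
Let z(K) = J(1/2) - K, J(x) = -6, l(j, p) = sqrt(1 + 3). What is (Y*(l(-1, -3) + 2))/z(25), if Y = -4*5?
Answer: 80/31 ≈ 2.5806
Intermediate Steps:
l(j, p) = 2 (l(j, p) = sqrt(4) = 2)
Y = -20
z(K) = -6 - K
(Y*(l(-1, -3) + 2))/z(25) = (-20*(2 + 2))/(-6 - 1*25) = (-20*4)/(-6 - 25) = -80/(-31) = -1/31*(-80) = 80/31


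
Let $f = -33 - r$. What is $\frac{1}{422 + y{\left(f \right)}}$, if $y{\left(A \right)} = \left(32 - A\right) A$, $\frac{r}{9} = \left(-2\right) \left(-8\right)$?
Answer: $- \frac{1}{36571} \approx -2.7344 \cdot 10^{-5}$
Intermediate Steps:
$r = 144$ ($r = 9 \left(\left(-2\right) \left(-8\right)\right) = 9 \cdot 16 = 144$)
$f = -177$ ($f = -33 - 144 = -177$)
$y{\left(A \right)} = A \left(32 - A\right)$
$\frac{1}{422 + y{\left(f \right)}} = \frac{1}{422 - 177 \left(32 - -177\right)} = \frac{1}{422 - 177 \left(32 + 177\right)} = \frac{1}{422 - 36993} = \frac{1}{-36571} = - \frac{1}{36571}$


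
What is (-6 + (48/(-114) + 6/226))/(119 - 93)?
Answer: -13729/55822 ≈ -0.24594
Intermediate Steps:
(-6 + (48/(-114) + 6/226))/(119 - 93) = (-6 + (48*(-1/114) + 6*(1/226)))/26 = (-6 + (-8/19 + 3/113))*(1/26) = (-6 - 847/2147)*(1/26) = -13729/2147*1/26 = -13729/55822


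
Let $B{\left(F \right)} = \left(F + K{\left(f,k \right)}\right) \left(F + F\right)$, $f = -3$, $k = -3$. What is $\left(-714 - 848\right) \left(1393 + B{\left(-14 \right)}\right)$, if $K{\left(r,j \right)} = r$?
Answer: $-2919378$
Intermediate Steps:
$B{\left(F \right)} = 2 F \left(-3 + F\right)$ ($B{\left(F \right)} = \left(F - 3\right) \left(F + F\right) = \left(-3 + F\right) 2 F = 2 F \left(-3 + F\right)$)
$\left(-714 - 848\right) \left(1393 + B{\left(-14 \right)}\right) = \left(-714 - 848\right) \left(1393 + 2 \left(-14\right) \left(-3 - 14\right)\right) = - 1562 \left(1393 + 2 \left(-14\right) \left(-17\right)\right) = - 1562 \left(1393 + 476\right) = \left(-1562\right) 1869 = -2919378$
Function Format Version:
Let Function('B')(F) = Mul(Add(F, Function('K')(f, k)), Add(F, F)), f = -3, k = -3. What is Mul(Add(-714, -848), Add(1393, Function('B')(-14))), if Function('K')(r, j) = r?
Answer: -2919378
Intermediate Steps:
Function('B')(F) = Mul(2, F, Add(-3, F)) (Function('B')(F) = Mul(Add(F, -3), Add(F, F)) = Mul(Add(-3, F), Mul(2, F)) = Mul(2, F, Add(-3, F)))
Mul(Add(-714, -848), Add(1393, Function('B')(-14))) = Mul(Add(-714, -848), Add(1393, Mul(2, -14, Add(-3, -14)))) = Mul(-1562, Add(1393, Mul(2, -14, -17))) = Mul(-1562, Add(1393, 476)) = Mul(-1562, 1869) = -2919378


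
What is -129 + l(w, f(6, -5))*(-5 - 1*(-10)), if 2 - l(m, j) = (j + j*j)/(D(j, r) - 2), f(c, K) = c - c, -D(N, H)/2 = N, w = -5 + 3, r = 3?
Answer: -119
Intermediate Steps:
w = -2
D(N, H) = -2*N
f(c, K) = 0
l(m, j) = 2 - (j + j²)/(-2 - 2*j) (l(m, j) = 2 - (j + j*j)/(-2*j - 2) = 2 - (j + j²)/(-2 - 2*j))
-129 + l(w, f(6, -5))*(-5 - 1*(-10)) = -129 + (2 + (½)*0)*(-5 - 1*(-10)) = -129 + (2 + 0)*(-5 + 10) = -129 + 2*5 = -129 + 10 = -119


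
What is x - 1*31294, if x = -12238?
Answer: -43532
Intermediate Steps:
x - 1*31294 = -12238 - 1*31294 = -12238 - 31294 = -43532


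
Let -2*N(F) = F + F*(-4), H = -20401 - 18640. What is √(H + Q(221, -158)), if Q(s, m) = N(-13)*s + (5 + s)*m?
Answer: I*√316234/2 ≈ 281.17*I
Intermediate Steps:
H = -39041
N(F) = 3*F/2 (N(F) = -(F + F*(-4))/2 = -(F - 4*F)/2 = -(-3)*F/2 = 3*F/2)
Q(s, m) = -39*s/2 + m*(5 + s) (Q(s, m) = ((3/2)*(-13))*s + (5 + s)*m = -39*s/2 + m*(5 + s))
√(H + Q(221, -158)) = √(-39041 + (5*(-158) - 39/2*221 - 158*221)) = √(-39041 + (-790 - 8619/2 - 34918)) = √(-39041 - 80035/2) = √(-158117/2) = I*√316234/2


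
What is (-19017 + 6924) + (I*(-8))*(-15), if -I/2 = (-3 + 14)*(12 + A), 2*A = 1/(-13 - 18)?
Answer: -1355643/31 ≈ -43730.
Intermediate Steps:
A = -1/62 (A = 1/(2*(-13 - 18)) = (½)/(-31) = (½)*(-1/31) = -1/62 ≈ -0.016129)
I = -8173/31 (I = -2*(-3 + 14)*(12 - 1/62) = -22*743/62 = -2*8173/62 = -8173/31 ≈ -263.65)
(-19017 + 6924) + (I*(-8))*(-15) = (-19017 + 6924) - 8173/31*(-8)*(-15) = -12093 + (65384/31)*(-15) = -12093 - 980760/31 = -1355643/31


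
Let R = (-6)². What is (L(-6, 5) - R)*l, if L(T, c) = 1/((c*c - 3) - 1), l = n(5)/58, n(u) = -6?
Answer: 755/203 ≈ 3.7192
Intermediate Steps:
l = -3/29 (l = -6/58 = -6*1/58 = -3/29 ≈ -0.10345)
L(T, c) = 1/(-4 + c²) (L(T, c) = 1/((c² - 3) - 1) = 1/((-3 + c²) - 1) = 1/(-4 + c²))
R = 36
(L(-6, 5) - R)*l = (1/(-4 + 5²) - 1*36)*(-3/29) = (1/(-4 + 25) - 36)*(-3/29) = (1/21 - 36)*(-3/29) = -755/21*(-3/29) = 755/203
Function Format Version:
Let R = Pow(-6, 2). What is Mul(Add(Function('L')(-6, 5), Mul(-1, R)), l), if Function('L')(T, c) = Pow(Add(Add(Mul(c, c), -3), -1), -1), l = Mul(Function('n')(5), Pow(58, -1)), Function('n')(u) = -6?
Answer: Rational(755, 203) ≈ 3.7192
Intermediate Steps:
l = Rational(-3, 29) (l = Mul(-6, Pow(58, -1)) = Mul(-6, Rational(1, 58)) = Rational(-3, 29) ≈ -0.10345)
Function('L')(T, c) = Pow(Add(-4, Pow(c, 2)), -1) (Function('L')(T, c) = Pow(Add(Add(Pow(c, 2), -3), -1), -1) = Pow(Add(Add(-3, Pow(c, 2)), -1), -1) = Pow(Add(-4, Pow(c, 2)), -1))
R = 36
Mul(Add(Function('L')(-6, 5), Mul(-1, R)), l) = Mul(Add(Pow(Add(-4, Pow(5, 2)), -1), Mul(-1, 36)), Rational(-3, 29)) = Mul(Add(Pow(Add(-4, 25), -1), -36), Rational(-3, 29)) = Mul(Add(Pow(21, -1), -36), Rational(-3, 29)) = Mul(Add(Rational(1, 21), -36), Rational(-3, 29)) = Mul(Rational(-755, 21), Rational(-3, 29)) = Rational(755, 203)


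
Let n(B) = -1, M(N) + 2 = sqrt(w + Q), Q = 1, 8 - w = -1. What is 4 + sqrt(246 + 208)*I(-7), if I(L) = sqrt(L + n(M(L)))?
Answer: 4 + 4*I*sqrt(227) ≈ 4.0 + 60.266*I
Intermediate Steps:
w = 9 (w = 8 - 1*(-1) = 8 + 1 = 9)
M(N) = -2 + sqrt(10) (M(N) = -2 + sqrt(9 + 1) = -2 + sqrt(10))
I(L) = sqrt(-1 + L) (I(L) = sqrt(L - 1) = sqrt(-1 + L))
4 + sqrt(246 + 208)*I(-7) = 4 + sqrt(246 + 208)*sqrt(-1 - 7) = 4 + sqrt(454)*sqrt(-8) = 4 + sqrt(454)*(2*I*sqrt(2)) = 4 + 4*I*sqrt(227)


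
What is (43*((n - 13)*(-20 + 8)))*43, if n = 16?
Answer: -66564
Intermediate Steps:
(43*((n - 13)*(-20 + 8)))*43 = (43*((16 - 13)*(-20 + 8)))*43 = (43*(3*(-12)))*43 = (43*(-36))*43 = -1548*43 = -66564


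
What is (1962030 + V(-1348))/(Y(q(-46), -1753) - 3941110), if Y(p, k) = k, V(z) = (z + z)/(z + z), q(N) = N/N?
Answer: -1962031/3942863 ≈ -0.49762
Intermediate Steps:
q(N) = 1
V(z) = 1 (V(z) = (2*z)/((2*z)) = (2*z)*(1/(2*z)) = 1)
(1962030 + V(-1348))/(Y(q(-46), -1753) - 3941110) = (1962030 + 1)/(-1753 - 3941110) = 1962031/(-3942863) = 1962031*(-1/3942863) = -1962031/3942863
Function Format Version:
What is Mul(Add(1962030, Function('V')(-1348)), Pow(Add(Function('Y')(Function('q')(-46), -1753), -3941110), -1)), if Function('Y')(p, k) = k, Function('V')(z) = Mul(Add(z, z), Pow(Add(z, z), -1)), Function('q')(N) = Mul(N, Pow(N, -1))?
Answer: Rational(-1962031, 3942863) ≈ -0.49762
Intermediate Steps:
Function('q')(N) = 1
Function('V')(z) = 1 (Function('V')(z) = Mul(Mul(2, z), Pow(Mul(2, z), -1)) = Mul(Mul(2, z), Mul(Rational(1, 2), Pow(z, -1))) = 1)
Mul(Add(1962030, Function('V')(-1348)), Pow(Add(Function('Y')(Function('q')(-46), -1753), -3941110), -1)) = Mul(Add(1962030, 1), Pow(Add(-1753, -3941110), -1)) = Mul(1962031, Pow(-3942863, -1)) = Mul(1962031, Rational(-1, 3942863)) = Rational(-1962031, 3942863)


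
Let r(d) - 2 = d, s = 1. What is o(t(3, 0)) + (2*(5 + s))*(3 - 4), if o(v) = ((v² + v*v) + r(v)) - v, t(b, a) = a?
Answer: -10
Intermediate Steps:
r(d) = 2 + d
o(v) = 2 + 2*v² (o(v) = ((v² + v*v) + (2 + v)) - v = ((v² + v²) + (2 + v)) - v = (2*v² + (2 + v)) - v = (2 + v + 2*v²) - v = 2 + 2*v²)
o(t(3, 0)) + (2*(5 + s))*(3 - 4) = (2 + 2*0²) + (2*(5 + 1))*(3 - 4) = (2 + 2*0) + (2*6)*(-1) = (2 + 0) + 12*(-1) = 2 - 12 = -10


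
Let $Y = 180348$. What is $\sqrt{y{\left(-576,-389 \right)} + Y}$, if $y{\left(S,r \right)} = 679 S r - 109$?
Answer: $\sqrt{152319695} \approx 12342.0$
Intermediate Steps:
$y{\left(S,r \right)} = -109 + 679 S r$ ($y{\left(S,r \right)} = 679 S r - 109 = -109 + 679 S r$)
$\sqrt{y{\left(-576,-389 \right)} + Y} = \sqrt{\left(-109 + 679 \left(-576\right) \left(-389\right)\right) + 180348} = \sqrt{\left(-109 + 152139456\right) + 180348} = \sqrt{152139347 + 180348} = \sqrt{152319695}$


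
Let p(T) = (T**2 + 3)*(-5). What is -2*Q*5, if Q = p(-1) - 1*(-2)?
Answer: 180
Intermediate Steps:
p(T) = -15 - 5*T**2 (p(T) = (3 + T**2)*(-5) = -15 - 5*T**2)
Q = -18 (Q = (-15 - 5*(-1)**2) - 1*(-2) = (-15 - 5*1) + 2 = (-15 - 5) + 2 = -20 + 2 = -18)
-2*Q*5 = -2*(-18)*5 = 36*5 = 180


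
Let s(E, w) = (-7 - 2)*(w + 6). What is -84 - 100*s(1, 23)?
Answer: 26016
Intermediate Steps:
s(E, w) = -54 - 9*w (s(E, w) = -9*(6 + w) = -54 - 9*w)
-84 - 100*s(1, 23) = -84 - 100*(-54 - 9*23) = -84 - 100*(-54 - 207) = -84 - 100*(-261) = -84 + 26100 = 26016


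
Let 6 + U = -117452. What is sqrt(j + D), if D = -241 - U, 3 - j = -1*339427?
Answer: sqrt(456647) ≈ 675.76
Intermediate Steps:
U = -117458 (U = -6 - 117452 = -117458)
j = 339430 (j = 3 - (-1)*339427 = 3 - 1*(-339427) = 3 + 339427 = 339430)
D = 117217 (D = -241 - 1*(-117458) = -241 + 117458 = 117217)
sqrt(j + D) = sqrt(339430 + 117217) = sqrt(456647)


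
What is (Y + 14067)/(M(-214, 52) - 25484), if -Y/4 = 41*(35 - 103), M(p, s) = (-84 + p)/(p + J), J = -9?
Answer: -5623837/5682634 ≈ -0.98965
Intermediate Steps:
M(p, s) = (-84 + p)/(-9 + p) (M(p, s) = (-84 + p)/(p - 9) = (-84 + p)/(-9 + p))
Y = 11152 (Y = -164*(35 - 103) = -164*(-68) = -4*(-2788) = 11152)
(Y + 14067)/(M(-214, 52) - 25484) = (11152 + 14067)/((-84 - 214)/(-9 - 214) - 25484) = 25219/(-298/(-223) - 25484) = 25219/(-1/223*(-298) - 25484) = 25219/(298/223 - 25484) = 25219/(-5682634/223) = 25219*(-223/5682634) = -5623837/5682634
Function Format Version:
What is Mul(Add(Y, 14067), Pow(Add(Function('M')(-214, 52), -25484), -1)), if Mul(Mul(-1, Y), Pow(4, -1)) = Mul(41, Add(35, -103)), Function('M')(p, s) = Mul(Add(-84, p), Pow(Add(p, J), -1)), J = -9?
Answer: Rational(-5623837, 5682634) ≈ -0.98965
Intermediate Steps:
Function('M')(p, s) = Mul(Pow(Add(-9, p), -1), Add(-84, p)) (Function('M')(p, s) = Mul(Add(-84, p), Pow(Add(p, -9), -1)) = Mul(Add(-84, p), Pow(Add(-9, p), -1)) = Mul(Pow(Add(-9, p), -1), Add(-84, p)))
Y = 11152 (Y = Mul(-4, Mul(41, Add(35, -103))) = Mul(-4, Mul(41, -68)) = Mul(-4, -2788) = 11152)
Mul(Add(Y, 14067), Pow(Add(Function('M')(-214, 52), -25484), -1)) = Mul(Add(11152, 14067), Pow(Add(Mul(Pow(Add(-9, -214), -1), Add(-84, -214)), -25484), -1)) = Mul(25219, Pow(Add(Mul(Pow(-223, -1), -298), -25484), -1)) = Mul(25219, Pow(Add(Mul(Rational(-1, 223), -298), -25484), -1)) = Mul(25219, Pow(Add(Rational(298, 223), -25484), -1)) = Mul(25219, Pow(Rational(-5682634, 223), -1)) = Mul(25219, Rational(-223, 5682634)) = Rational(-5623837, 5682634)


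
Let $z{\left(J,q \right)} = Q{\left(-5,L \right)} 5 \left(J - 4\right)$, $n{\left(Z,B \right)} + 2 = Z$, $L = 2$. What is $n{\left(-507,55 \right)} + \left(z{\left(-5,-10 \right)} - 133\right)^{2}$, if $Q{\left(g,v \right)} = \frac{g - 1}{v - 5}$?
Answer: $49220$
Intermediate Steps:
$Q{\left(g,v \right)} = \frac{-1 + g}{-5 + v}$
$n{\left(Z,B \right)} = -2 + Z$
$z{\left(J,q \right)} = -40 + 10 J$ ($z{\left(J,q \right)} = \frac{-1 - 5}{-5 + 2} \cdot 5 \left(J - 4\right) = \frac{1}{-3} \left(-6\right) 5 \left(-4 + J\right) = \left(- \frac{1}{3}\right) \left(-6\right) \left(-20 + 5 J\right) = 2 \left(-20 + 5 J\right) = -40 + 10 J$)
$n{\left(-507,55 \right)} + \left(z{\left(-5,-10 \right)} - 133\right)^{2} = \left(-2 - 507\right) + \left(\left(-40 + 10 \left(-5\right)\right) - 133\right)^{2} = -509 + \left(\left(-40 - 50\right) - 133\right)^{2} = -509 + \left(-90 - 133\right)^{2} = -509 + \left(-223\right)^{2} = -509 + 49729 = 49220$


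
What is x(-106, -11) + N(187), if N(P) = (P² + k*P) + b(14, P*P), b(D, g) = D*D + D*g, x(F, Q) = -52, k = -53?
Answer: 514768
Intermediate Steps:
b(D, g) = D² + D*g
N(P) = 196 - 53*P + 15*P² (N(P) = (P² - 53*P) + 14*(14 + P*P) = (P² - 53*P) + 14*(14 + P²) = (P² - 53*P) + (196 + 14*P²) = 196 - 53*P + 15*P²)
x(-106, -11) + N(187) = -52 + (196 - 53*187 + 15*187²) = -52 + (196 - 9911 + 15*34969) = -52 + (196 - 9911 + 524535) = -52 + 514820 = 514768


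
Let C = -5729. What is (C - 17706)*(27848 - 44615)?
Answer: 392934645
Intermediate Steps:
(C - 17706)*(27848 - 44615) = (-5729 - 17706)*(27848 - 44615) = -23435*(-16767) = 392934645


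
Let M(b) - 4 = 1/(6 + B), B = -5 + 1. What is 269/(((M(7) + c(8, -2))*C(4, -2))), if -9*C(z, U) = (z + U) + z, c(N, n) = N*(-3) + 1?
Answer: 807/37 ≈ 21.811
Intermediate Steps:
c(N, n) = 1 - 3*N (c(N, n) = -3*N + 1 = 1 - 3*N)
B = -4
C(z, U) = -2*z/9 - U/9 (C(z, U) = -((z + U) + z)/9 = -((U + z) + z)/9 = -(U + 2*z)/9 = -2*z/9 - U/9)
M(b) = 9/2 (M(b) = 4 + 1/(6 - 4) = 4 + 1/2 = 4 + ½ = 9/2)
269/(((M(7) + c(8, -2))*C(4, -2))) = 269/(((9/2 + (1 - 3*8))*(-2/9*4 - ⅑*(-2)))) = 269/(((9/2 + (1 - 24))*(-8/9 + 2/9))) = 269/(((9/2 - 23)*(-⅔))) = 269/((-37/2*(-⅔))) = 269/(37/3) = 269*(3/37) = 807/37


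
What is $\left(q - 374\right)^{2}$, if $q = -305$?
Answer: $461041$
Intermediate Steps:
$\left(q - 374\right)^{2} = \left(-305 - 374\right)^{2} = \left(-679\right)^{2} = 461041$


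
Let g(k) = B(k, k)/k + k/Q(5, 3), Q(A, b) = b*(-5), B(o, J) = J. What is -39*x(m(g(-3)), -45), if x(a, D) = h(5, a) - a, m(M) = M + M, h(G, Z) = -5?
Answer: 1443/5 ≈ 288.60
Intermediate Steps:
Q(A, b) = -5*b
g(k) = 1 - k/15 (g(k) = k/k + k/((-5*3)) = 1 + k/(-15) = 1 + k*(-1/15) = 1 - k/15)
m(M) = 2*M
x(a, D) = -5 - a
-39*x(m(g(-3)), -45) = -39*(-5 - 2*(1 - 1/15*(-3))) = -39*(-5 - 2*(1 + ⅕)) = -39*(-5 - 2*6/5) = -39*(-5 - 1*12/5) = -39*(-5 - 12/5) = -39*(-37/5) = 1443/5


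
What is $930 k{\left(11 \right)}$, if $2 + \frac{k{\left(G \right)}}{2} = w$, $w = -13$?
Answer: $-27900$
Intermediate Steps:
$k{\left(G \right)} = -30$ ($k{\left(G \right)} = -4 + 2 \left(-13\right) = -4 - 26 = -30$)
$930 k{\left(11 \right)} = 930 \left(-30\right) = -27900$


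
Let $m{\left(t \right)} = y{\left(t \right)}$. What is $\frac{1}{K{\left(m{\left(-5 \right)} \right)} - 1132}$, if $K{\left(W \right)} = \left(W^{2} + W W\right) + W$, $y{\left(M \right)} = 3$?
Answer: $- \frac{1}{1111} \approx -0.00090009$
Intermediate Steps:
$m{\left(t \right)} = 3$
$K{\left(W \right)} = W + 2 W^{2}$ ($K{\left(W \right)} = \left(W^{2} + W^{2}\right) + W = 2 W^{2} + W = W + 2 W^{2}$)
$\frac{1}{K{\left(m{\left(-5 \right)} \right)} - 1132} = \frac{1}{3 \left(1 + 2 \cdot 3\right) - 1132} = \frac{1}{3 \left(1 + 6\right) - 1132} = \frac{1}{3 \cdot 7 - 1132} = \frac{1}{21 - 1132} = \frac{1}{-1111} = - \frac{1}{1111}$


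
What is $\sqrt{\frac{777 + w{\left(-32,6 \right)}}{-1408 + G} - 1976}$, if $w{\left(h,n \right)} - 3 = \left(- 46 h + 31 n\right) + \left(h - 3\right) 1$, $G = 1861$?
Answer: $\frac{5 i \sqrt{1797353}}{151} \approx 44.393 i$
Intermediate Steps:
$w{\left(h,n \right)} = - 45 h + 31 n$ ($w{\left(h,n \right)} = 3 - \left(- 31 n + 46 h - \left(h - 3\right) 1\right) = 3 - \left(- 31 n + 46 h - \left(-3 + h\right) 1\right) = 3 - \left(3 - 31 n + 45 h\right) = - 45 h + 31 n$)
$\sqrt{\frac{777 + w{\left(-32,6 \right)}}{-1408 + G} - 1976} = \sqrt{\frac{777 + \left(\left(-45\right) \left(-32\right) + 31 \cdot 6\right)}{-1408 + 1861} - 1976} = \sqrt{\frac{777 + \left(1440 + 186\right)}{453} - 1976} = \sqrt{\left(777 + 1626\right) \frac{1}{453} - 1976} = \sqrt{2403 \cdot \frac{1}{453} - 1976} = \sqrt{\frac{801}{151} - 1976} = \sqrt{- \frac{297575}{151}} = \frac{5 i \sqrt{1797353}}{151}$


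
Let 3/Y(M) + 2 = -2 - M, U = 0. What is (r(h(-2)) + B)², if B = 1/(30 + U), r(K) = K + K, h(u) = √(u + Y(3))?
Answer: -61193/6300 + 2*I*√119/105 ≈ -9.7132 + 0.20778*I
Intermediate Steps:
Y(M) = 3/(-4 - M) (Y(M) = 3/(-2 + (-2 - M)) = 3/(-4 - M))
h(u) = √(-3/7 + u) (h(u) = √(u - 3/(4 + 3)) = √(u - 3/7) = √(-3/7 + u))
r(K) = 2*K
B = 1/30 (B = 1/(30 + 0) = 1/30 ≈ 0.033333)
(r(h(-2)) + B)² = (2*(√(-21 + 49*(-2))/7) + 1/30)² = (2*(√(-21 - 98)/7) + 1/30)² = (2*(√(-119)/7) + 1/30)² = (2*((I*√119)/7) + 1/30)² = (2*(I*√119/7) + 1/30)² = (2*I*√119/7 + 1/30)² = (1/30 + 2*I*√119/7)²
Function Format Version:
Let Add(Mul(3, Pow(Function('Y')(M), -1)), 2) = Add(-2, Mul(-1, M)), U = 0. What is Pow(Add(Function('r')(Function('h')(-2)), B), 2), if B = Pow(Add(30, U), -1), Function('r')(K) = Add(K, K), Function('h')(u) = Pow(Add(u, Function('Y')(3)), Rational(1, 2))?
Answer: Add(Rational(-61193, 6300), Mul(Rational(2, 105), I, Pow(119, Rational(1, 2)))) ≈ Add(-9.7132, Mul(0.20778, I))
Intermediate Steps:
Function('Y')(M) = Mul(3, Pow(Add(-4, Mul(-1, M)), -1)) (Function('Y')(M) = Mul(3, Pow(Add(-2, Add(-2, Mul(-1, M))), -1)) = Mul(3, Pow(Add(-4, Mul(-1, M)), -1)))
Function('h')(u) = Pow(Add(Rational(-3, 7), u), Rational(1, 2)) (Function('h')(u) = Pow(Add(u, Mul(-3, Pow(Add(4, 3), -1))), Rational(1, 2)) = Pow(Add(u, Mul(-3, Pow(7, -1))), Rational(1, 2)) = Pow(Add(u, Mul(-3, Rational(1, 7))), Rational(1, 2)) = Pow(Add(u, Rational(-3, 7)), Rational(1, 2)) = Pow(Add(Rational(-3, 7), u), Rational(1, 2)))
Function('r')(K) = Mul(2, K)
B = Rational(1, 30) (B = Pow(Add(30, 0), -1) = Pow(30, -1) = Rational(1, 30) ≈ 0.033333)
Pow(Add(Function('r')(Function('h')(-2)), B), 2) = Pow(Add(Mul(2, Mul(Rational(1, 7), Pow(Add(-21, Mul(49, -2)), Rational(1, 2)))), Rational(1, 30)), 2) = Pow(Add(Mul(2, Mul(Rational(1, 7), Pow(Add(-21, -98), Rational(1, 2)))), Rational(1, 30)), 2) = Pow(Add(Mul(2, Mul(Rational(1, 7), Pow(-119, Rational(1, 2)))), Rational(1, 30)), 2) = Pow(Add(Mul(2, Mul(Rational(1, 7), Mul(I, Pow(119, Rational(1, 2))))), Rational(1, 30)), 2) = Pow(Add(Mul(2, Mul(Rational(1, 7), I, Pow(119, Rational(1, 2)))), Rational(1, 30)), 2) = Pow(Add(Mul(Rational(2, 7), I, Pow(119, Rational(1, 2))), Rational(1, 30)), 2) = Pow(Add(Rational(1, 30), Mul(Rational(2, 7), I, Pow(119, Rational(1, 2)))), 2)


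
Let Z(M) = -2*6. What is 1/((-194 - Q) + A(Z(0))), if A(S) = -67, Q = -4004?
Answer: 1/3743 ≈ 0.00026717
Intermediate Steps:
Z(M) = -12
1/((-194 - Q) + A(Z(0))) = 1/((-194 - 1*(-4004)) - 67) = 1/((-194 + 4004) - 67) = 1/(3810 - 67) = 1/3743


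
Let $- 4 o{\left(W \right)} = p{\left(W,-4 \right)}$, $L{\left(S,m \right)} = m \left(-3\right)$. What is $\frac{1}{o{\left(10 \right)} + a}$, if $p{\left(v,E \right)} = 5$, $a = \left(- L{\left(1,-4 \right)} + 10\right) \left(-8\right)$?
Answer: $\frac{4}{59} \approx 0.067797$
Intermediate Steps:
$L{\left(S,m \right)} = - 3 m$
$a = 16$ ($a = \left(- \left(-3\right) \left(-4\right) + 10\right) \left(-8\right) = \left(\left(-1\right) 12 + 10\right) \left(-8\right) = \left(-12 + 10\right) \left(-8\right) = \left(-2\right) \left(-8\right) = 16$)
$o{\left(W \right)} = - \frac{5}{4}$ ($o{\left(W \right)} = \left(- \frac{1}{4}\right) 5 = - \frac{5}{4}$)
$\frac{1}{o{\left(10 \right)} + a} = \frac{1}{- \frac{5}{4} + 16} = \frac{1}{\frac{59}{4}} = \frac{4}{59}$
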